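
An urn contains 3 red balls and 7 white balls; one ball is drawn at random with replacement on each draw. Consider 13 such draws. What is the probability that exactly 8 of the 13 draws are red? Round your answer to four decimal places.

0.0142

X ~ Binomial(n=13, p=0.30).
P(X=8) = C(13,8) · p^8 · (1−p)^5
= 1287 · 6.561e-05 · 0.16807 = 0.014192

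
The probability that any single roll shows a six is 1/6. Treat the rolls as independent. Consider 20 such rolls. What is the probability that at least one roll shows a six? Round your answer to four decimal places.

0.9739

P(at least one) = 1 − P(none) = 1 − (1 − 0.166667)^20
= 1 − 0.026084 = 0.973916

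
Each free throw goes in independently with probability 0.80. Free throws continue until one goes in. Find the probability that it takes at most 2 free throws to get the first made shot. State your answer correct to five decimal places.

0.96000

Y = number of free throws to the first success; geometric, p = 0.80.
P(Y ≤ 2) = 1 − (1−p)^2 = 1 − 0.0400000 = 0.9600000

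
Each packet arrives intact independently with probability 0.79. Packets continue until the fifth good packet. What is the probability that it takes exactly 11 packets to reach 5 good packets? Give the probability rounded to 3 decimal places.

0.006

Y = trial on which the fifth success occurs; negative binomial, r=5, p=0.79.
P(Y=11) = C(10,4) · p^5 · (1−p)^6
= 210 · 0.30771 · 8.5766e-05 = 0.00554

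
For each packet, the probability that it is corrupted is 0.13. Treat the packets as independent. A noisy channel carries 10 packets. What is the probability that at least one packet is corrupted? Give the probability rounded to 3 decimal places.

P(at least one) = 1 − P(none) = 1 − (1 − 0.13)^10
= 1 − 0.24842 = 0.75158

0.752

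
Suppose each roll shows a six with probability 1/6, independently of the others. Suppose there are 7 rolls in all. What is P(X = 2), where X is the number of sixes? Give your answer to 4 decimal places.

0.2344

X ~ Binomial(n=7, p=0.166667).
P(X=2) = C(7,2) · p^2 · (1−p)^5
= 21 · 0.027778 · 0.40188 = 0.234429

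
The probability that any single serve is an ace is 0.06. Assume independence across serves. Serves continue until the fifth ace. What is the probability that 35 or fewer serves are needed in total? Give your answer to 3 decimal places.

0.056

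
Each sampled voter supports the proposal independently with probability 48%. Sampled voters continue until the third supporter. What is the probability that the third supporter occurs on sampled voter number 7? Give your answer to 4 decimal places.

0.1213

Y = trial on which the third success occurs; negative binomial, r=3, p=0.48.
P(Y=7) = C(6,2) · p^3 · (1−p)^4
= 15 · 0.11059 · 0.073116 = 0.121291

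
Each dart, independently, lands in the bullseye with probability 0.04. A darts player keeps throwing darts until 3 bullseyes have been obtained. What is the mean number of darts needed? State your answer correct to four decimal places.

75.0000

Y = total darts until the third success; negative binomial with r=3, p=0.04.
E[Y] = r / p = 3 / 0.04 = 75.000000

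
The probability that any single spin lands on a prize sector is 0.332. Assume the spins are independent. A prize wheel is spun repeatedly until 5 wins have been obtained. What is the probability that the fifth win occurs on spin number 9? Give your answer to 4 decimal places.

0.0562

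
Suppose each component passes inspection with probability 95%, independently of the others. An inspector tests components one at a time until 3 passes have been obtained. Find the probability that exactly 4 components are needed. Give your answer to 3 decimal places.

Y = trial on which the third success occurs; negative binomial, r=3, p=0.95.
P(Y=4) = C(3,2) · p^3 · (1−p)^1
= 3 · 0.85737 · 0.05 = 0.12861

0.129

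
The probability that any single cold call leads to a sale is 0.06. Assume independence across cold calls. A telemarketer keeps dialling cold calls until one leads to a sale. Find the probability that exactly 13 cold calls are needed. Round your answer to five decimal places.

Geometric (trials to first success), p = 0.06.
P(Y = 13) = (1−p)^12 · p = 0.47592 · 0.06 = 0.0285552

0.02856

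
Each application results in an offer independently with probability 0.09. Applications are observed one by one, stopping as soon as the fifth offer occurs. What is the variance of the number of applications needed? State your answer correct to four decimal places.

561.7284

Y = total applications until the fifth success; negative binomial with r=5, p=0.09.
Var(Y) = r(1−p)/p² = 5·0.91 / 0.09² = 561.728395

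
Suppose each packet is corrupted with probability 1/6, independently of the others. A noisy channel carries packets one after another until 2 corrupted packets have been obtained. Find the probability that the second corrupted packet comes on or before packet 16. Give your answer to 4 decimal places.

0.7728

Finishing within 16 packets ⇔ at least 2 successes in the first 16. With X ~ Binomial(16, 0.166667), P(Y ≤ 16) = 1 − P(X ≤ 1).
  k=0: C(16,0)·0.166667^0·0.833333^16 = 0.054088
  k=1: C(16,1)·0.166667^1·0.833333^15 = 0.173081
1 − 0.227169 = 0.772831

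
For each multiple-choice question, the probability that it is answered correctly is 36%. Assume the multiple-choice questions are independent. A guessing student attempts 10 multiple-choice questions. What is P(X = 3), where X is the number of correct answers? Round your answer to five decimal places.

0.24623

X ~ Binomial(n=10, p=0.36).
P(X=3) = C(10,3) · p^3 · (1−p)^7
= 120 · 0.046656 · 0.04398 = 0.2462343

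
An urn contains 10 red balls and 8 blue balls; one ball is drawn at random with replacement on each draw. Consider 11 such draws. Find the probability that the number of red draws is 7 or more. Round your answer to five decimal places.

X ~ Binomial(11, 0.555556); P(X ≥ 7) = Σ C(11,k) p^k (1−p)^(11−k) over k:
  k=7: C(11,7)·0.555556^7·0.444444^4 = 0.2103179
  k=8: C(11,8)·0.555556^8·0.444444^3 = 0.1314487
  k=9: C(11,9)·0.555556^9·0.444444^2 = 0.0547703
  k=10: C(11,10)·0.555556^10·0.444444^1 = 0.0136926
  k=11: C(11,11)·0.555556^11·0.444444^0 = 0.0015560
Total = 0.4117855

0.41179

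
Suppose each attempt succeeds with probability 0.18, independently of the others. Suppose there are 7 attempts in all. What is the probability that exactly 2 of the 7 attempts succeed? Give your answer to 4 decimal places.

0.2523

X ~ Binomial(n=7, p=0.18).
P(X=2) = C(7,2) · p^2 · (1−p)^5
= 21 · 0.0324 · 0.37074 = 0.252251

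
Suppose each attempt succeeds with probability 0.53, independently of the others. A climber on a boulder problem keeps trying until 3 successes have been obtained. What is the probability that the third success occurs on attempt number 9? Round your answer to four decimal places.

Y = trial on which the third success occurs; negative binomial, r=3, p=0.53.
P(Y=9) = C(8,2) · p^3 · (1−p)^6
= 28 · 0.14888 · 0.010779 = 0.044934

0.0449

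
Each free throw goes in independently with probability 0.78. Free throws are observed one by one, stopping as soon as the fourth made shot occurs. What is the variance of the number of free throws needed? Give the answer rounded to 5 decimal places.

1.44642

Y = total free throws until the fourth success; negative binomial with r=4, p=0.78.
Var(Y) = r(1−p)/p² = 4·0.22 / 0.78² = 1.4464168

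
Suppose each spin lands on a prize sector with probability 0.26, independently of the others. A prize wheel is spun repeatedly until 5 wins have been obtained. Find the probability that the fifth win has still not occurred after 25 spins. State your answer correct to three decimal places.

0.183

Needing more than 25 spins ⇔ fewer than 5 successes in the first 25. With X ~ Binomial(25, 0.26), P(Y > 25) = P(X ≤ 4).
  k=0: C(25,0)·0.26^0·0.74^25 = 0.00054
  k=1: C(25,1)·0.26^1·0.74^24 = 0.00473
  k=2: C(25,2)·0.26^2·0.74^23 = 0.01992
  k=3: C(25,3)·0.26^3·0.74^22 = 0.05367
  k=4: C(25,4)·0.26^4·0.74^21 = 0.10372
P(X ≤ 4) = 0.18258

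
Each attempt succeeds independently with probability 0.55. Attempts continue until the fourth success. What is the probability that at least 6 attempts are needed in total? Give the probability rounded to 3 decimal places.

Needing more than 5 attempts ⇔ fewer than 4 successes in the first 5. With X ~ Binomial(5, 0.55), P(Y > 5) = P(X ≤ 3).
  k=0: C(5,0)·0.55^0·0.45^5 = 0.01845
  k=1: C(5,1)·0.55^1·0.45^4 = 0.11277
  k=2: C(5,2)·0.55^2·0.45^3 = 0.27565
  k=3: C(5,3)·0.55^3·0.45^2 = 0.33691
P(X ≤ 3) = 0.74378

0.744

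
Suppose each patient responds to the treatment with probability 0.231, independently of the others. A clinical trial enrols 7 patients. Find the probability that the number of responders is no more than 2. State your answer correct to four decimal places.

X ~ Binomial(7, 0.231); P(X ≤ 2) = Σ C(7,k) p^k (1−p)^(7−k) over k:
  k=0: C(7,0)·0.231^0·0.769^7 = 0.159032
  k=1: C(7,1)·0.231^1·0.769^6 = 0.334401
  k=2: C(7,2)·0.231^2·0.769^5 = 0.301353
Total = 0.794786

0.7948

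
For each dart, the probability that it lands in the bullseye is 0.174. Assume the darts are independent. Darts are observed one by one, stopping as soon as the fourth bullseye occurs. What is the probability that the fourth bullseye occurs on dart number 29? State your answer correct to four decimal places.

0.0252

Y = trial on which the fourth success occurs; negative binomial, r=4, p=0.174.
P(Y=29) = C(28,3) · p^4 · (1−p)^25
= 3276 · 0.00091664 · 0.0084043 = 0.025237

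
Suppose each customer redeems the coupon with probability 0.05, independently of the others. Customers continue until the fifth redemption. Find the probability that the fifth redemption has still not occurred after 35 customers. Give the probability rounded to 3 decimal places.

Needing more than 35 customers ⇔ fewer than 5 successes in the first 35. With X ~ Binomial(35, 0.05), P(Y > 35) = P(X ≤ 4).
  k=0: C(35,0)·0.05^0·0.95^35 = 0.16608
  k=1: C(35,1)·0.05^1·0.95^34 = 0.30594
  k=2: C(35,2)·0.05^2·0.95^33 = 0.27374
  k=3: C(35,3)·0.05^3·0.95^32 = 0.15848
  k=4: C(35,4)·0.05^4·0.95^31 = 0.06673
P(X ≤ 4) = 0.97097

0.971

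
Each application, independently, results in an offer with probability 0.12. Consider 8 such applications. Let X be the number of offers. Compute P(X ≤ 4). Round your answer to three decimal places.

X ~ Binomial(8, 0.12); P(X ≤ 4) = Σ C(8,k) p^k (1−p)^(8−k) over k:
  k=0: C(8,0)·0.12^0·0.88^8 = 0.35963
  k=1: C(8,1)·0.12^1·0.88^7 = 0.39233
  k=2: C(8,2)·0.12^2·0.88^6 = 0.18725
  k=3: C(8,3)·0.12^3·0.88^5 = 0.05107
  k=4: C(8,4)·0.12^4·0.88^4 = 0.00870
Total = 0.99898

0.999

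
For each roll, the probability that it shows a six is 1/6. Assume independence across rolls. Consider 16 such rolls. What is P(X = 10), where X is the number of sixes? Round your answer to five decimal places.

X ~ Binomial(n=16, p=0.166667).
P(X=10) = C(16,10) · p^10 · (1−p)^6
= 8008 · 1.6538e-08 · 0.3349 = 0.0000444

0.00004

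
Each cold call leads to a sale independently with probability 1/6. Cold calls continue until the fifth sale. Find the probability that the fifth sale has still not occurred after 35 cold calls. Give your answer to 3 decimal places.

Needing more than 35 cold calls ⇔ fewer than 5 successes in the first 35. With X ~ Binomial(35, 0.166667), P(Y > 35) = P(X ≤ 4).
  k=0: C(35,0)·0.166667^0·0.833333^35 = 0.00169
  k=1: C(35,1)·0.166667^1·0.833333^34 = 0.01185
  k=2: C(35,2)·0.166667^2·0.833333^33 = 0.04029
  k=3: C(35,3)·0.166667^3·0.833333^32 = 0.08865
  k=4: C(35,4)·0.166667^4·0.833333^31 = 0.14183
P(X ≤ 4) = 0.28432

0.284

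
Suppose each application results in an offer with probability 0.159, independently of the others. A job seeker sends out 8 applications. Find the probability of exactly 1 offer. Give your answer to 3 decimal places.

X ~ Binomial(n=8, p=0.159).
P(X=1) = C(8,1) · p^1 · (1−p)^7
= 8 · 0.159 · 0.29756 = 0.37849

0.378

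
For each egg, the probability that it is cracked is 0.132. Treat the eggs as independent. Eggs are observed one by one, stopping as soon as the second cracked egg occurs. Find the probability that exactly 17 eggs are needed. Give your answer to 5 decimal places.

Y = trial on which the second success occurs; negative binomial, r=2, p=0.132.
P(Y=17) = C(16,1) · p^2 · (1−p)^15
= 16 · 0.017424 · 0.11962 = 0.0333475

0.03335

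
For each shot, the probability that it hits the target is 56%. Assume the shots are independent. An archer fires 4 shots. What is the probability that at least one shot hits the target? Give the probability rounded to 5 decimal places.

P(at least one) = 1 − P(none) = 1 − (1 − 0.56)^4
= 1 − 0.0374810 = 0.9625190

0.96252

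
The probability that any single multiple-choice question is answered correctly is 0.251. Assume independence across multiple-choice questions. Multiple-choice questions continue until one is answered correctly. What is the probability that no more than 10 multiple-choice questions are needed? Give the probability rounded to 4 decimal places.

Y = number of multiple-choice questions to the first success; geometric, p = 0.251.
P(Y ≤ 10) = 1 − (1−p)^10 = 1 − 0.055567 = 0.944433

0.9444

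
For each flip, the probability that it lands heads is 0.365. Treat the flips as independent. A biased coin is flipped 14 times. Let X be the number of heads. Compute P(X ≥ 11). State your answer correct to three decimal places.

0.002

X ~ Binomial(14, 0.365); P(X ≥ 11) = Σ C(14,k) p^k (1−p)^(14−k) over k:
  k=11: C(14,11)·0.365^11·0.635^3 = 0.00143
  k=12: C(14,12)·0.365^12·0.635^2 = 0.00021
  k=13: C(14,13)·0.365^13·0.635^1 = 0.00002
  k=14: C(14,14)·0.365^14·0.635^0 = 0.00000
Total = 0.00165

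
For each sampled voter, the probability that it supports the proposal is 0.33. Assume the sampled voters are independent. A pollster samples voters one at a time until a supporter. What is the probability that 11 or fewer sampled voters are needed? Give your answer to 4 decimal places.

Y = number of sampled voters to the first success; geometric, p = 0.33.
P(Y ≤ 11) = 1 − (1−p)^11 = 1 − 0.012213 = 0.987787

0.9878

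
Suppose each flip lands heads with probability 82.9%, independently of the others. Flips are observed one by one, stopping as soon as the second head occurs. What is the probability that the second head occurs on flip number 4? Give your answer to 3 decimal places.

0.060

Y = trial on which the second success occurs; negative binomial, r=2, p=0.829.
P(Y=4) = C(3,1) · p^2 · (1−p)^2
= 3 · 0.68724 · 0.029241 = 0.06029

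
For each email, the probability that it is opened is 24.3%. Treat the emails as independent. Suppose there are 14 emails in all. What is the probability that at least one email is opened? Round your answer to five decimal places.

0.97971

P(at least one) = 1 − P(none) = 1 − (1 − 0.243)^14
= 1 − 0.0202928 = 0.9797072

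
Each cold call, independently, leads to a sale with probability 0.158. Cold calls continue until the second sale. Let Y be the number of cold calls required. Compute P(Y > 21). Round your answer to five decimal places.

0.13346

Needing more than 21 cold calls ⇔ fewer than 2 successes in the first 21. With X ~ Binomial(21, 0.158), P(Y > 21) = P(X ≤ 1).
  k=0: C(21,0)·0.158^0·0.842^21 = 0.0270118
  k=1: C(21,1)·0.158^1·0.842^20 = 0.1064433
P(X ≤ 1) = 0.1334551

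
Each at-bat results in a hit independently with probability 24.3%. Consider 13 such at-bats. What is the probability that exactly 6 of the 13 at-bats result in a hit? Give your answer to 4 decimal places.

0.0503

X ~ Binomial(n=13, p=0.243).
P(X=6) = C(13,6) · p^6 · (1−p)^7
= 1716 · 0.00020589 · 0.14245 = 0.050330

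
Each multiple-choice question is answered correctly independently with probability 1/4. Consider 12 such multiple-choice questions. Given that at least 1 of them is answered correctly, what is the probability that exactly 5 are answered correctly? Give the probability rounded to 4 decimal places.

0.1066

X ~ Binomial(12, 0.25). Want P(X=5 | X≥1) = P(X=5) / P(X≥1).
P(X=5) = C(12,5)·0.25^5·0.75^7 = 0.103241
P(X≥1) = 1 − 0.031676 = 0.968324
Ratio = 0.103241 / 0.968324 = 0.106619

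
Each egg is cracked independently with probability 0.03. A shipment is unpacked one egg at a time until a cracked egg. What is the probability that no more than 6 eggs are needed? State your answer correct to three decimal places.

Y = number of eggs to the first success; geometric, p = 0.03.
P(Y ≤ 6) = 1 − (1−p)^6 = 1 − 0.83297 = 0.16703

0.167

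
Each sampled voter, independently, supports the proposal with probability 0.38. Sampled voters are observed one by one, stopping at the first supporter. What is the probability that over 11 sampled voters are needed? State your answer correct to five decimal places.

0.00520

Y = number of sampled voters to the first success; geometric, p = 0.38.
P(Y > 11) = P(first 11 all fail) = (1−p)^11 = 0.0052037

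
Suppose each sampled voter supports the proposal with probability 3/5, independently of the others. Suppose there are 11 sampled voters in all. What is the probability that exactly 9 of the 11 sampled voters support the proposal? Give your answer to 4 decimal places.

0.0887

X ~ Binomial(n=11, p=0.60).
P(X=9) = C(11,9) · p^9 · (1−p)^2
= 55 · 0.010078 · 0.16 = 0.088684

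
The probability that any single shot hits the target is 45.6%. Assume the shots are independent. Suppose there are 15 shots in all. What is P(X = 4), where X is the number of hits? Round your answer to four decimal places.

0.0729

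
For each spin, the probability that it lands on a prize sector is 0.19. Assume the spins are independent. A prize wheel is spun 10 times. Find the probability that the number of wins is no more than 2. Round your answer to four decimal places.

X ~ Binomial(10, 0.19); P(X ≤ 2) = Σ C(10,k) p^k (1−p)^(10−k) over k:
  k=0: C(10,0)·0.19^0·0.81^10 = 0.121577
  k=1: C(10,1)·0.19^1·0.81^9 = 0.285180
  k=2: C(10,2)·0.19^2·0.81^8 = 0.301023
Total = 0.707780

0.7078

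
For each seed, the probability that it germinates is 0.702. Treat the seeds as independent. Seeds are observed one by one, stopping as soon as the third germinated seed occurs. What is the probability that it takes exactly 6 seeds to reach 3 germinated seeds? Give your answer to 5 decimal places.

0.09155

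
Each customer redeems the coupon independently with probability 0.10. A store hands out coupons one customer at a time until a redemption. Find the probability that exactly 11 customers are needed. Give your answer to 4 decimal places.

0.0349

Geometric (trials to first success), p = 0.10.
P(Y = 11) = (1−p)^10 · p = 0.34868 · 0.10 = 0.034868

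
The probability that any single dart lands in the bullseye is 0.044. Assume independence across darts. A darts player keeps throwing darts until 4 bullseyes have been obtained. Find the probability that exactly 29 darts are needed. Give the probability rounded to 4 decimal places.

0.0040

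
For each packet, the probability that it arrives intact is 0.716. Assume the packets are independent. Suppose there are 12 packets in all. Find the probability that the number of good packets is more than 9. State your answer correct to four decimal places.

X ~ Binomial(12, 0.716); P(X ≥ 10) = Σ C(12,k) p^k (1−p)^(12−k) over k:
  k=10: C(12,10)·0.716^10·0.284^2 = 0.188500
  k=11: C(12,11)·0.716^11·0.284^1 = 0.086406
  k=12: C(12,12)·0.716^12·0.284^0 = 0.018153
Total = 0.293059

0.2931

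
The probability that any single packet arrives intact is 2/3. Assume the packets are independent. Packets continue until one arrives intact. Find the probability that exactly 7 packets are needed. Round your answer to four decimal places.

Geometric (trials to first success), p = 0.666667.
P(Y = 7) = (1−p)^6 · p = 0.0013717 · 0.666667 = 0.000914

0.0009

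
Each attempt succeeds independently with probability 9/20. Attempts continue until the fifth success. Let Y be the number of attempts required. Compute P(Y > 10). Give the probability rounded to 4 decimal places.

0.5044

Needing more than 10 attempts ⇔ fewer than 5 successes in the first 10. With X ~ Binomial(10, 0.45), P(Y > 10) = P(X ≤ 4).
  k=0: C(10,0)·0.45^0·0.55^10 = 0.002533
  k=1: C(10,1)·0.45^1·0.55^9 = 0.020724
  k=2: C(10,2)·0.45^2·0.55^8 = 0.076303
  k=3: C(10,3)·0.45^3·0.55^7 = 0.166478
  k=4: C(10,4)·0.45^4·0.55^6 = 0.238367
P(X ≤ 4) = 0.504405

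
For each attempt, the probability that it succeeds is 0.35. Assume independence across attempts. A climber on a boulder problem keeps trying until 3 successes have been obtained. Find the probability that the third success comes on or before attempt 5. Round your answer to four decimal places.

Finishing within 5 attempts ⇔ at least 3 successes in the first 5. With X ~ Binomial(5, 0.35), P(Y ≤ 5) = 1 − P(X ≤ 2).
  k=0: C(5,0)·0.35^0·0.65^5 = 0.116029
  k=1: C(5,1)·0.35^1·0.65^4 = 0.312386
  k=2: C(5,2)·0.35^2·0.65^3 = 0.336416
1 − 0.764831 = 0.235169

0.2352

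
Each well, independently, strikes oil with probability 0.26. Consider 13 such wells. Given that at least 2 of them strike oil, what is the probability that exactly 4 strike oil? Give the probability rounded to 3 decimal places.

X ~ Binomial(13, 0.26). Want P(X=4 | X≥2) = P(X=4) / P(X≥2).
P(X=4) = C(13,4)·0.26^4·0.74^9 = 0.21741
P(X≥2) = 1 − 0.01995 − 0.09114 = 0.88891
Ratio = 0.21741 / 0.88891 = 0.24458

0.245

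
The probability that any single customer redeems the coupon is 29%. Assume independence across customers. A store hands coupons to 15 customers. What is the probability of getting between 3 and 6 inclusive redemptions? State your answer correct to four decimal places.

0.7422

X ~ Binomial(15, 0.29); P(3 ≤ X ≤ 6) = Σ C(15,k) p^k (1−p)^(15−k) over k:
  k=3: C(15,3)·0.29^3·0.71^12 = 0.182098
  k=4: C(15,4)·0.29^4·0.71^11 = 0.223134
  k=5: C(15,5)·0.29^5·0.71^10 = 0.200507
  k=6: C(15,6)·0.29^6·0.71^9 = 0.136495
Total = 0.742234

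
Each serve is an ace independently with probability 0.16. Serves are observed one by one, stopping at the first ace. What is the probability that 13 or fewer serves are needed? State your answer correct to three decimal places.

0.896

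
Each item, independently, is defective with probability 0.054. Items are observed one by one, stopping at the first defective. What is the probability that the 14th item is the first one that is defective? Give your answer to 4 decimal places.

0.0262

Geometric (trials to first success), p = 0.054.
P(Y = 14) = (1−p)^13 · p = 0.48594 · 0.054 = 0.026241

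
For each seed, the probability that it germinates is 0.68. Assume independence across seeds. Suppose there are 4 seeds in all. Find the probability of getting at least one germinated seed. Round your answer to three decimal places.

P(at least one) = 1 − P(none) = 1 − (1 − 0.68)^4
= 1 − 0.01049 = 0.98951

0.990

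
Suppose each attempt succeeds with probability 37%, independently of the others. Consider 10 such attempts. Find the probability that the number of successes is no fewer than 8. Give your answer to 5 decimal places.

0.00714

X ~ Binomial(10, 0.37); P(X ≥ 8) = Σ C(10,k) p^k (1−p)^(10−k) over k:
  k=8: C(10,8)·0.37^8·0.63^2 = 0.0062735
  k=9: C(10,9)·0.37^9·0.63^1 = 0.0008188
  k=10: C(10,10)·0.37^10·0.63^0 = 0.0000481
Total = 0.0071403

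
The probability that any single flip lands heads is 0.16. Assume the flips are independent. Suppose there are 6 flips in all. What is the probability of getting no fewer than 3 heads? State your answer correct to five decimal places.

X ~ Binomial(6, 0.16); P(X ≥ 3) = Σ C(6,k) p^k (1−p)^(6−k) over k:
  k=3: C(6,3)·0.16^3·0.84^3 = 0.0485543
  k=4: C(6,4)·0.16^4·0.84^2 = 0.0069363
  k=5: C(6,5)·0.16^5·0.84^1 = 0.0005285
  k=6: C(6,6)·0.16^6·0.84^0 = 0.0000168
Total = 0.0560359

0.05604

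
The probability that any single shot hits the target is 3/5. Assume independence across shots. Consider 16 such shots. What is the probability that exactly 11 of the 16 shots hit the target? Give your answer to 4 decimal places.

0.1623

X ~ Binomial(n=16, p=0.60).
P(X=11) = C(16,11) · p^11 · (1−p)^5
= 4368 · 0.003628 · 0.01024 = 0.162273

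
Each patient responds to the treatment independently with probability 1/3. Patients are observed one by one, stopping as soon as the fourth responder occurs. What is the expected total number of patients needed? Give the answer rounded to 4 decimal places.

12.0000

Y = total patients until the fourth success; negative binomial with r=4, p=0.333333.
E[Y] = r / p = 4 / 0.333333 = 12.000000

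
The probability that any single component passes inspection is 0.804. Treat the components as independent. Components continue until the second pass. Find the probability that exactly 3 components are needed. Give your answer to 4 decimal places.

Y = trial on which the second success occurs; negative binomial, r=2, p=0.804.
P(Y=3) = C(2,1) · p^2 · (1−p)^1
= 2 · 0.64642 · 0.196 = 0.253395

0.2534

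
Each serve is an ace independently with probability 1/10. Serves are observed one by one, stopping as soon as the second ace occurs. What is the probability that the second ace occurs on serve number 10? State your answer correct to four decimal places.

0.0387

Y = trial on which the second success occurs; negative binomial, r=2, p=0.10.
P(Y=10) = C(9,1) · p^2 · (1−p)^8
= 9 · 0.01 · 0.43047 = 0.038742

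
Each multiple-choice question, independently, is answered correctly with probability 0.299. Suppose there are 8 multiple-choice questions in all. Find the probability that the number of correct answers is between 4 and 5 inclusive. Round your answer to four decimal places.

0.1812

X ~ Binomial(8, 0.299); P(4 ≤ X ≤ 5) = Σ C(8,k) p^k (1−p)^(8−k) over k:
  k=4: C(8,4)·0.299^4·0.701^4 = 0.135100
  k=5: C(8,5)·0.299^5·0.701^3 = 0.046100
Total = 0.181200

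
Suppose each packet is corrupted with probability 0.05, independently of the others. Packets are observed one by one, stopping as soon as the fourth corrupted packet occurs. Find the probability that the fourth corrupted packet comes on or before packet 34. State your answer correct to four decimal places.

0.0881

Finishing within 34 packets ⇔ at least 4 successes in the first 34. With X ~ Binomial(34, 0.05), P(Y ≤ 34) = 1 − P(X ≤ 3).
  k=0: C(34,0)·0.05^0·0.95^34 = 0.174825
  k=1: C(34,1)·0.05^1·0.95^33 = 0.312844
  k=2: C(34,2)·0.05^2·0.95^32 = 0.271680
  k=3: C(34,3)·0.05^3·0.95^31 = 0.152522
1 − 0.911871 = 0.088129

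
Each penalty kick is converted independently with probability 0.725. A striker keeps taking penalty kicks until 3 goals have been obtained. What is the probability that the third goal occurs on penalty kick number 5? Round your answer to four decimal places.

Y = trial on which the third success occurs; negative binomial, r=3, p=0.725.
P(Y=5) = C(4,2) · p^3 · (1−p)^2
= 6 · 0.38108 · 0.075625 = 0.172914

0.1729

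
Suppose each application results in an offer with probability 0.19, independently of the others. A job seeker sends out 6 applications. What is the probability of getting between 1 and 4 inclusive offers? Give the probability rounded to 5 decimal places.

X ~ Binomial(6, 0.19); P(1 ≤ X ≤ 4) = Σ C(6,k) p^k (1−p)^(6−k) over k:
  k=1: C(6,1)·0.19^1·0.81^5 = 0.3974934
  k=2: C(6,2)·0.19^2·0.81^4 = 0.2330980
  k=3: C(6,3)·0.19^3·0.81^3 = 0.0729031
  k=4: C(6,4)·0.19^4·0.81^2 = 0.0128255
Total = 0.7163200

0.71632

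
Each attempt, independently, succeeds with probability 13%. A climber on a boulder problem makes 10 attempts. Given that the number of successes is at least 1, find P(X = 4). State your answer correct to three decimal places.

X ~ Binomial(10, 0.13). Want P(X=4 | X≥1) = P(X=4) / P(X≥1).
P(X=4) = C(10,4)·0.13^4·0.87^6 = 0.02601
P(X≥1) = 1 − 0.24842 = 0.75158
Ratio = 0.02601 / 0.75158 = 0.03460

0.035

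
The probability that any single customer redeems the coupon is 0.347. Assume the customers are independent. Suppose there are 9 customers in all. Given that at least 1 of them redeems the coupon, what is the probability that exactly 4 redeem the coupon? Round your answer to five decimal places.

X ~ Binomial(9, 0.347). Want P(X=4 | X≥1) = P(X=4) / P(X≥1).
P(X=4) = C(9,4)·0.347^4·0.653^5 = 0.2168974
P(X≥1) = 1 − 0.0215883 = 0.9784117
Ratio = 0.2168974 / 0.9784117 = 0.2216832

0.22168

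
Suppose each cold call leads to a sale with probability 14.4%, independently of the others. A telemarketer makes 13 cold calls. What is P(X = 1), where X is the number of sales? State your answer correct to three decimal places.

X ~ Binomial(n=13, p=0.144).
P(X=1) = C(13,1) · p^1 · (1−p)^12
= 13 · 0.144 · 0.15477 = 0.28973

0.290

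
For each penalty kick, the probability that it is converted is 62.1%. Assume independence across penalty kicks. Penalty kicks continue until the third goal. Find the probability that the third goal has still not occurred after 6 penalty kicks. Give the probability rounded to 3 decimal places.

0.151

Needing more than 6 penalty kicks ⇔ fewer than 3 successes in the first 6. With X ~ Binomial(6, 0.621), P(Y > 6) = P(X ≤ 2).
  k=0: C(6,0)·0.621^0·0.379^6 = 0.00296
  k=1: C(6,1)·0.621^1·0.379^5 = 0.02914
  k=2: C(6,2)·0.621^2·0.379^4 = 0.11935
P(X ≤ 2) = 0.15145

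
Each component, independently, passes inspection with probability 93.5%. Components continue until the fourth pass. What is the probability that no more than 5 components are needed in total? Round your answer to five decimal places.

0.96298

Finishing within 5 components ⇔ at least 4 successes in the first 5. With X ~ Binomial(5, 0.935), P(Y ≤ 5) = 1 − P(X ≤ 3).
  k=0: C(5,0)·0.935^0·0.065^5 = 0.0000012
  k=1: C(5,1)·0.935^1·0.065^4 = 0.0000835
  k=2: C(5,2)·0.935^2·0.065^3 = 0.0024008
  k=3: C(5,3)·0.935^3·0.065^2 = 0.0345352
1 − 0.0370206 = 0.9629794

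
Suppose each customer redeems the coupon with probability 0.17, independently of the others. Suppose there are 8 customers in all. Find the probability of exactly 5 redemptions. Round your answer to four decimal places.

X ~ Binomial(n=8, p=0.17).
P(X=5) = C(8,5) · p^5 · (1−p)^3
= 56 · 0.00014199 · 0.57179 = 0.004546

0.0045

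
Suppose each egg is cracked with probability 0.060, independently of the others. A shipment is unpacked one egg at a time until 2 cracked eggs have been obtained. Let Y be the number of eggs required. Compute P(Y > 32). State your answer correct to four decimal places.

0.4201

Needing more than 32 eggs ⇔ fewer than 2 successes in the first 32. With X ~ Binomial(32, 0.06), P(Y > 32) = P(X ≤ 1).
  k=0: C(32,0)·0.06^0·0.94^32 = 0.138067
  k=1: C(32,1)·0.06^1·0.94^31 = 0.282010
P(X ≤ 1) = 0.420078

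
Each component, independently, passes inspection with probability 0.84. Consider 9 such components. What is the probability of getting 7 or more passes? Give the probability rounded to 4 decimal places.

0.8371

X ~ Binomial(9, 0.84); P(X ≥ 7) = Σ C(9,k) p^k (1−p)^(9−k) over k:
  k=7: C(9,7)·0.84^7·0.16^2 = 0.271955
  k=8: C(9,8)·0.84^8·0.16^1 = 0.356941
  k=9: C(9,9)·0.84^9·0.16^0 = 0.208216
Total = 0.837112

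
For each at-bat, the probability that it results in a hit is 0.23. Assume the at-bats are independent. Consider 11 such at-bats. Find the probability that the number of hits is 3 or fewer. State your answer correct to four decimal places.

0.7667

X ~ Binomial(11, 0.23); P(X ≤ 3) = Σ C(11,k) p^k (1−p)^(11−k) over k:
  k=0: C(11,0)·0.23^0·0.77^11 = 0.056415
  k=1: C(11,1)·0.23^1·0.77^10 = 0.185365
  k=2: C(11,2)·0.23^2·0.77^9 = 0.276844
  k=3: C(11,3)·0.23^3·0.77^8 = 0.248081
Total = 0.766705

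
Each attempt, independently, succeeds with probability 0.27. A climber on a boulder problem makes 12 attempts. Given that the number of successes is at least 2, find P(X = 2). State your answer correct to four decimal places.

X ~ Binomial(12, 0.27). Want P(X=2 | X≥2) = P(X=2) / P(X≥2).
P(X=2) = C(12,2)·0.27^2·0.73^10 = 0.206776
P(X≥2) = 1 − 0.022902 − 0.101647 = 0.875451
Ratio = 0.206776 / 0.875451 = 0.236194

0.2362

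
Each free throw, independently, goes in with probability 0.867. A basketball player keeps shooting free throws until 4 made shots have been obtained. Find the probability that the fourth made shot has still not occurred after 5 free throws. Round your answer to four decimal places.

Needing more than 5 free throws ⇔ fewer than 4 successes in the first 5. With X ~ Binomial(5, 0.867), P(Y > 5) = P(X ≤ 3).
  k=0: C(5,0)·0.867^0·0.133^5 = 0.000042
  k=1: C(5,1)·0.867^1·0.133^4 = 0.001356
  k=2: C(5,2)·0.867^2·0.133^3 = 0.017685
  k=3: C(5,3)·0.867^3·0.133^2 = 0.115282
P(X ≤ 3) = 0.134364

0.1344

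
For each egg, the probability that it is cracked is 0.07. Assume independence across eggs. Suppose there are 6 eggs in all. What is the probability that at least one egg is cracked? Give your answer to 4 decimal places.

P(at least one) = 1 − P(none) = 1 − (1 − 0.07)^6
= 1 − 0.646990 = 0.353010

0.3530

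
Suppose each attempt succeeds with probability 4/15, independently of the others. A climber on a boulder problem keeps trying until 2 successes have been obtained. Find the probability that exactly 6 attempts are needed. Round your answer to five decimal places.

0.10283

Y = trial on which the second success occurs; negative binomial, r=2, p=0.266667.
P(Y=6) = C(5,1) · p^2 · (1−p)^4
= 5 · 0.071111 · 0.2892 = 0.1028284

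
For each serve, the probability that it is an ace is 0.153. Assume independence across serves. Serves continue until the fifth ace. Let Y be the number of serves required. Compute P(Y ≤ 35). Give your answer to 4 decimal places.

0.6378

Finishing within 35 serves ⇔ at least 5 successes in the first 35. With X ~ Binomial(35, 0.153), P(Y ≤ 35) = 1 − P(X ≤ 4).
  k=0: C(35,0)·0.153^0·0.847^35 = 0.002992
  k=1: C(35,1)·0.153^1·0.847^34 = 0.018915
  k=2: C(35,2)·0.153^2·0.847^33 = 0.058083
  k=3: C(35,3)·0.153^3·0.847^32 = 0.115413
  k=4: C(35,4)·0.153^4·0.847^31 = 0.166783
1 − 0.362185 = 0.637815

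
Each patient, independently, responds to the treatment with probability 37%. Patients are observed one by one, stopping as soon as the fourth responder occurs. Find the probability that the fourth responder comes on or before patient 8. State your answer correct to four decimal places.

0.3374

Finishing within 8 patients ⇔ at least 4 successes in the first 8. With X ~ Binomial(8, 0.37), P(Y ≤ 8) = 1 − P(X ≤ 3).
  k=0: C(8,0)·0.37^0·0.63^8 = 0.024816
  k=1: C(8,1)·0.37^1·0.63^7 = 0.116594
  k=2: C(8,2)·0.37^2·0.63^6 = 0.239665
  k=3: C(8,3)·0.37^3·0.63^5 = 0.281511
1 − 0.662586 = 0.337414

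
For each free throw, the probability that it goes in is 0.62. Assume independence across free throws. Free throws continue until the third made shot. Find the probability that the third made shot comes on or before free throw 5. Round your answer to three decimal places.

0.717

Finishing within 5 free throws ⇔ at least 3 successes in the first 5. With X ~ Binomial(5, 0.62), P(Y ≤ 5) = 1 − P(X ≤ 2).
  k=0: C(5,0)·0.62^0·0.38^5 = 0.00792
  k=1: C(5,1)·0.62^1·0.38^4 = 0.06464
  k=2: C(5,2)·0.62^2·0.38^3 = 0.21093
1 − 0.28349 = 0.71651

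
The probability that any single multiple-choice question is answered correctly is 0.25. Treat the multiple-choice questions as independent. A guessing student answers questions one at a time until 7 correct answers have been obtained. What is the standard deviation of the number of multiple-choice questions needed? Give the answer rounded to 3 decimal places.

Y = total multiple-choice questions until the seventh success; negative binomial with r=7, p=0.25.
SD(Y) = √[r(1−p)/p²] = √(84.00000) = 9.16515

9.165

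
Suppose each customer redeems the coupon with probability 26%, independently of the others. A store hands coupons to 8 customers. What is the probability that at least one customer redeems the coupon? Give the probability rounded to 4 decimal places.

P(at least one) = 1 − P(none) = 1 − (1 − 0.26)^8
= 1 − 0.089919 = 0.910081

0.9101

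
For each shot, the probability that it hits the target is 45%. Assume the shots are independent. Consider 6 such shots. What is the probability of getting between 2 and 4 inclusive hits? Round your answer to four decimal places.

X ~ Binomial(6, 0.45); P(2 ≤ X ≤ 4) = Σ C(6,k) p^k (1−p)^(6−k) over k:
  k=2: C(6,2)·0.45^2·0.55^4 = 0.277950
  k=3: C(6,3)·0.45^3·0.55^3 = 0.303218
  k=4: C(6,4)·0.45^4·0.55^2 = 0.186066
Total = 0.767235

0.7672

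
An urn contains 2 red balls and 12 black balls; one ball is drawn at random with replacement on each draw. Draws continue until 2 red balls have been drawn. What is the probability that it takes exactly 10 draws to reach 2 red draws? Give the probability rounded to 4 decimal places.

Y = trial on which the second success occurs; negative binomial, r=2, p=0.142857.
P(Y=10) = C(9,1) · p^2 · (1−p)^8
= 9 · 0.020408 · 0.29136 = 0.053515

0.0535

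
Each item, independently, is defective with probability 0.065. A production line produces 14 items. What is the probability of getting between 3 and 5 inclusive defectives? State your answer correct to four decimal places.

0.0581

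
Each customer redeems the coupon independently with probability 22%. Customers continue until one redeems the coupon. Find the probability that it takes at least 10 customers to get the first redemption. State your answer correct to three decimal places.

Y = number of customers to the first success; geometric, p = 0.22.
P(Y > 9) = P(first 9 all fail) = (1−p)^9 = 0.10687

0.107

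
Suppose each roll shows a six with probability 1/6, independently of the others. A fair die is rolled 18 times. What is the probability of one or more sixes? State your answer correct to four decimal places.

0.9624

P(at least one) = 1 − P(none) = 1 − (1 − 0.166667)^18
= 1 − 0.037561 = 0.962439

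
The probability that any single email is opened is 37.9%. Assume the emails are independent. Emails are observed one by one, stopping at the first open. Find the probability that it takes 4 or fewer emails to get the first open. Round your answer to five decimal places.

0.85128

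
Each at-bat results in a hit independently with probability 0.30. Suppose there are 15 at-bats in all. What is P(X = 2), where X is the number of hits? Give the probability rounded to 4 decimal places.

X ~ Binomial(n=15, p=0.30).
P(X=2) = C(15,2) · p^2 · (1−p)^13
= 105 · 0.09 · 0.0096889 = 0.091560

0.0916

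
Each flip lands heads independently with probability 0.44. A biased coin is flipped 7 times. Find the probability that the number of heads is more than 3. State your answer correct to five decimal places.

0.37062

X ~ Binomial(7, 0.44); P(X ≥ 4) = Σ C(7,k) p^k (1−p)^(7−k) over k:
  k=4: C(7,4)·0.44^4·0.56^3 = 0.2303790
  k=5: C(7,5)·0.44^5·0.56^2 = 0.1086072
  k=6: C(7,6)·0.44^6·0.56^1 = 0.0284448
  k=7: C(7,7)·0.44^7·0.56^0 = 0.0031928
Total = 0.3706237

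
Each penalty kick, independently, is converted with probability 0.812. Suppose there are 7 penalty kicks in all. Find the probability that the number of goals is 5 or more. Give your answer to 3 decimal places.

0.872

X ~ Binomial(7, 0.812); P(X ≥ 5) = Σ C(7,k) p^k (1−p)^(7−k) over k:
  k=5: C(7,5)·0.812^5·0.188^2 = 0.26201
  k=6: C(7,6)·0.812^6·0.188^1 = 0.37722
  k=7: C(7,7)·0.812^7·0.188^0 = 0.23275
Total = 0.87198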